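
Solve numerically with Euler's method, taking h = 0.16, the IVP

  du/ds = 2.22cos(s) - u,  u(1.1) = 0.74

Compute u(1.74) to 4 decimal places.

Euler: u_{n+1} = u_n + h·f(s_n, u_n).
s=1.100000, u=0.740000: f=0.266983 → u ← 0.740000 + 0.16·0.266983 = 0.782717
s=1.260000, u=0.782717: f=-0.103804 → u ← 0.782717 + 0.16·(-0.103804) = 0.766109
s=1.420000, u=0.766109: f=-0.432608 → u ← 0.766109 + 0.16·(-0.432608) = 0.696891
s=1.580000, u=0.696891: f=-0.717323 → u ← 0.696891 + 0.16·(-0.717323) = 0.582120
u(1.74) ≈ 0.5821

0.5821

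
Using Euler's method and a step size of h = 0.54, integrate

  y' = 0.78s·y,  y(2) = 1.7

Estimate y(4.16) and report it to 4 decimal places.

37.6015

Euler: y_{n+1} = y_n + h·f(s_n, y_n).
s=2.000000, y=1.700000: f=2.652000 → y ← 1.700000 + 0.54·2.652000 = 3.132080
s=2.540000, y=3.132080: f=6.205277 → y ← 3.132080 + 0.54·6.205277 = 6.482930
s=3.080000, y=6.482930: f=15.574590 → y ← 6.482930 + 0.54·15.574590 = 14.893208
s=3.620000, y=14.893208: f=42.052462 → y ← 14.893208 + 0.54·42.052462 = 37.601538
y(4.16) ≈ 37.6015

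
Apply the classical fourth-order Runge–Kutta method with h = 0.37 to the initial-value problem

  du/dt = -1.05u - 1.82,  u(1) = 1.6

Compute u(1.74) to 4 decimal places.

RK4: k1 = f(t_n, u_n); k2 = f(t_n + h/2, u_n + (h/2)·k1); k3 = f(t_n + h/2, u_n + (h/2)·k2); k4 = f(t_n + h, u_n + h·k3); u_{n+1} = u_n + (h/6)·(k1 + 2k2 + 2k3 + k4).
t=1.000000, u=1.600000:
  k1 = f(1.000000, 1.600000) = -3.500000
  k2 = f(1.185000, 0.952500) = -2.820125
  k3 = f(1.185000, 1.078277) = -2.952191
  k4 = f(1.370000, 0.507689) = -2.353074
  u ← 1.600000 + (0.37/6)·(k1 + 2k2 + 2k3 + k4) = 0.527142
t=1.370000, u=0.527142:
  k1 = f(1.370000, 0.527142) = -2.373499
  k2 = f(1.555000, 0.088044) = -1.912446
  k3 = f(1.555000, 0.173339) = -2.002006
  k4 = f(1.740000, -0.213601) = -1.595719
  u ← 0.527142 + (0.37/6)·(k1 + 2k2 + 2k3 + k4) = -0.200409
u(1.74) ≈ -0.2004

-0.2004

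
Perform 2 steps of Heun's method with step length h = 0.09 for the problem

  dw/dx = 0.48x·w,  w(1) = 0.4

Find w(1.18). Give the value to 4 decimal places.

Heun: k1 = f(x_n, w_n); k2 = f(x_n + h, w_n + h·k1); w_{n+1} = w_n + (h/2)·(k1 + k2).
x=1.000000, w=0.400000:
  k1 = f(1.000000, 0.400000) = 0.192000
  k2 = f(1.090000, 0.417280) = 0.218321
  w ← 0.400000 + (0.09/2)·(0.192000 + 0.218321) = 0.418464
x=1.090000, w=0.418464:
  k1 = f(1.090000, 0.418464) = 0.218941
  k2 = f(1.180000, 0.438169) = 0.248179
  w ← 0.418464 + (0.09/2)·(0.218941 + 0.248179) = 0.439485
w(1.18) ≈ 0.4395

0.4395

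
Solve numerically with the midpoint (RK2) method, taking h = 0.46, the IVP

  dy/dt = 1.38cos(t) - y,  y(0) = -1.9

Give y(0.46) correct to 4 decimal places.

Midpoint: k1 = f(t_n, y_n); k2 = f(t_n + h/2, y_n + (h/2)·k1); y_{n+1} = y_n + h·k2.
t=0.000000, y=-1.900000:
  k1 = f(0.000000, -1.900000) = 3.280000
  k2 = f(0.230000, -1.145600) = 2.489260
  y ← -1.900000 + 0.46·2.489260 = -0.754941
y(0.46) ≈ -0.7549

-0.7549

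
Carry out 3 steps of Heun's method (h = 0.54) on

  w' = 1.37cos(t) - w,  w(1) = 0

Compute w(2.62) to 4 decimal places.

-0.4718

Heun: k1 = f(t_n, w_n); k2 = f(t_n + h, w_n + h·k1); w_{n+1} = w_n + (h/2)·(k1 + k2).
t=1.000000, w=0.000000:
  k1 = f(1.000000, 0.000000) = 0.740214
  k2 = f(1.540000, 0.399716) = -0.357531
  w ← 0.000000 + (0.54/2)·(0.740214 + (-0.357531)) = 0.103324
t=1.540000, w=0.103324:
  k1 = f(1.540000, 0.103324) = -0.061140
  k2 = f(2.080000, 0.070309) = -0.738159
  w ← 0.103324 + (0.54/2)·(-0.061140 + (-0.738159)) = -0.112486
t=2.080000, w=-0.112486:
  k1 = f(2.080000, -0.112486) = -0.555364
  k2 = f(2.620000, -0.412383) = -0.775444
  w ← -0.112486 + (0.54/2)·(-0.555364 + (-0.775444)) = -0.471805
w(2.62) ≈ -0.4718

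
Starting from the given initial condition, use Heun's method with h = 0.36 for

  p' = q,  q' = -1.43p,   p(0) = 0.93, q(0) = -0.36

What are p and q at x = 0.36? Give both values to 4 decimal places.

Heun on (p,q): k1 = f(x_n, state_n); k2 = f(x_n + h, state_n + h·k1); state_{n+1} = state_n + (h/2)·(k1 + k2).
0.000000: (0.930000, -0.360000)
  k1 = (-0.360000, -1.329900)
  predictor → (0.800400, -0.838764)
  k2 = (-0.838764, -1.144572)
  → (0.714222, -0.805405)
(p(0.36), q(0.36)) ≈ (0.7142, -0.8054)

0.7142, -0.8054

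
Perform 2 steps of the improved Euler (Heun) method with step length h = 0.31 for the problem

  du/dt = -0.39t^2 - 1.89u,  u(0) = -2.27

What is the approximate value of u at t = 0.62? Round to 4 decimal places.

-0.8079

Heun: k1 = f(t_n, u_n); k2 = f(t_n + h, u_n + h·k1); u_{n+1} = u_n + (h/2)·(k1 + k2).
t=0.000000, u=-2.270000:
  k1 = f(0.000000, -2.270000) = 4.290300
  k2 = f(0.310000, -0.940007) = 1.739134
  u ← -2.270000 + (0.31/2)·(4.290300 + 1.739134) = -1.335438
t=0.310000, u=-1.335438:
  k1 = f(0.310000, -1.335438) = 2.486498
  k2 = f(0.620000, -0.564623) = 0.917222
  u ← -1.335438 + (0.31/2)·(2.486498 + 0.917222) = -0.807861
u(0.62) ≈ -0.8079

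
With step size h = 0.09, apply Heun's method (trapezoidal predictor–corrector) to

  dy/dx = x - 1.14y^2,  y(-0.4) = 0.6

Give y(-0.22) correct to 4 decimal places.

Heun: k1 = f(x_n, y_n); k2 = f(x_n + h, y_n + h·k1); y_{n+1} = y_n + (h/2)·(k1 + k2).
x=-0.400000, y=0.600000:
  k1 = f(-0.400000, 0.600000) = -0.810400
  k2 = f(-0.310000, 0.527064) = -0.626688
  y ← 0.600000 + (0.09/2)·(-0.810400 + (-0.626688)) = 0.535331
x=-0.310000, y=0.535331:
  k1 = f(-0.310000, 0.535331) = -0.636700
  k2 = f(-0.220000, 0.478028) = -0.480502
  y ← 0.535331 + (0.09/2)·(-0.636700 + (-0.480502)) = 0.485057
y(-0.22) ≈ 0.4851

0.4851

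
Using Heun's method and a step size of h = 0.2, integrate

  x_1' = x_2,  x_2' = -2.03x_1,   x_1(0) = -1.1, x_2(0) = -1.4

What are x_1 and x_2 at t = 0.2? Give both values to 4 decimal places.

Heun on (x_1,x_2): k1 = f(t_n, state_n); k2 = f(t_n + h, state_n + h·k1); state_{n+1} = state_n + (h/2)·(k1 + k2).
0.000000: (-1.100000, -1.400000)
  k1 = (-1.400000, 2.233000)
  predictor → (-1.380000, -0.953400)
  k2 = (-0.953400, 2.801400)
  → (-1.335340, -0.896560)
(x_1(0.2), x_2(0.2)) ≈ (-1.3353, -0.8966)

-1.3353, -0.8966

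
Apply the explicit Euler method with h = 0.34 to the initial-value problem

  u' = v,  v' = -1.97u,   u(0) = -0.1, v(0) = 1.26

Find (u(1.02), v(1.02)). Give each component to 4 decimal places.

Euler on (u,v): u_{n+1} = u_n + h·u', v_{n+1} = v_n + h·v'.
0.000000: (-0.100000, 1.260000); f=(1.260000, 0.197000) → (0.328400, 1.326980)
0.340000: (0.328400, 1.326980); f=(1.326980, -0.646948) → (0.779573, 1.107018)
0.680000: (0.779573, 1.107018); f=(1.107018, -1.535759) → (1.155959, 0.584860)
(u(1.02), v(1.02)) ≈ (1.1560, 0.5849)

1.1560, 0.5849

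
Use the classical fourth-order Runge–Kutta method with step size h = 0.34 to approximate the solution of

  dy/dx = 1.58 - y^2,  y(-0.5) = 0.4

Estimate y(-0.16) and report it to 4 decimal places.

0.8032

RK4: k1 = f(x_n, y_n); k2 = f(x_n + h/2, y_n + (h/2)·k1); k3 = f(x_n + h/2, y_n + (h/2)·k2); k4 = f(x_n + h, y_n + h·k3); y_{n+1} = y_n + (h/6)·(k1 + 2k2 + 2k3 + k4).
x=-0.500000, y=0.400000:
  k1 = f(-0.500000, 0.400000) = 1.420000
  k2 = f(-0.330000, 0.641400) = 1.168606
  k3 = f(-0.330000, 0.598663) = 1.221603
  k4 = f(-0.160000, 0.815345) = 0.915213
  y ← 0.400000 + (0.34/6)·(k1 + 2k2 + 2k3 + k4) = 0.803219
y(-0.16) ≈ 0.8032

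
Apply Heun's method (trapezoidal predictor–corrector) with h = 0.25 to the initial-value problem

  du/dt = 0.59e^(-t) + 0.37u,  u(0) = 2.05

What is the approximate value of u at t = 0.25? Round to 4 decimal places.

2.3864

Heun: k1 = f(t_n, u_n); k2 = f(t_n + h, u_n + h·k1); u_{n+1} = u_n + (h/2)·(k1 + k2).
t=0.000000, u=2.050000:
  k1 = f(0.000000, 2.050000) = 1.348500
  k2 = f(0.250000, 2.387125) = 1.342729
  u ← 2.050000 + (0.25/2)·(1.348500 + 1.342729) = 2.386404
u(0.25) ≈ 2.3864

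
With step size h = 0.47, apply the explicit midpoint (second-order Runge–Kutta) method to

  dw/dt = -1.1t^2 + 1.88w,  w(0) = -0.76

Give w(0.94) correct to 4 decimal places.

Midpoint: k1 = f(t_n, w_n); k2 = f(t_n + h/2, w_n + (h/2)·k1); w_{n+1} = w_n + h·k2.
t=0.000000, w=-0.760000:
  k1 = f(0.000000, -0.760000) = -1.428800
  k2 = f(0.235000, -1.095768) = -2.120791
  w ← -0.760000 + 0.47·(-2.120791) = -1.756772
t=0.470000, w=-1.756772:
  k1 = f(0.470000, -1.756772) = -3.545721
  k2 = f(0.705000, -2.590016) = -5.415958
  w ← -1.756772 + 0.47·(-5.415958) = -4.302272
w(0.94) ≈ -4.3023

-4.3023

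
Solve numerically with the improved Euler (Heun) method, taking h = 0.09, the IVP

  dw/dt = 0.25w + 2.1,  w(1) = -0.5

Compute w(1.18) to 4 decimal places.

-0.1364

Heun: k1 = f(t_n, w_n); k2 = f(t_n + h, w_n + h·k1); w_{n+1} = w_n + (h/2)·(k1 + k2).
t=1.000000, w=-0.500000:
  k1 = f(1.000000, -0.500000) = 1.975000
  k2 = f(1.090000, -0.322250) = 2.019437
  w ← -0.500000 + (0.09/2)·(1.975000 + 2.019437) = -0.320250
t=1.090000, w=-0.320250:
  k1 = f(1.090000, -0.320250) = 2.019937
  k2 = f(1.180000, -0.138456) = 2.065386
  w ← -0.320250 + (0.09/2)·(2.019937 + 2.065386) = -0.136411
w(1.18) ≈ -0.1364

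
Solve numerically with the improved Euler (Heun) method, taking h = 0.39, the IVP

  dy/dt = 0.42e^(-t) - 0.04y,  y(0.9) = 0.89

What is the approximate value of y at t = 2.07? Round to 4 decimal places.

0.9652

Heun: k1 = f(t_n, y_n); k2 = f(t_n + h, y_n + h·k1); y_{n+1} = y_n + (h/2)·(k1 + k2).
t=0.900000, y=0.890000:
  k1 = f(0.900000, 0.890000) = 0.135159
  k2 = f(1.290000, 0.942712) = 0.077905
  y ← 0.890000 + (0.39/2)·(0.135159 + 0.077905) = 0.931548
t=1.290000, y=0.931548:
  k1 = f(1.290000, 0.931548) = 0.078352
  k2 = f(1.680000, 0.962105) = 0.039793
  y ← 0.931548 + (0.39/2)·(0.078352 + 0.039793) = 0.954586
t=1.680000, y=0.954586:
  k1 = f(1.680000, 0.954586) = 0.040094
  k2 = f(2.070000, 0.970222) = 0.014189
  y ← 0.954586 + (0.39/2)·(0.040094 + 0.014189) = 0.965171
y(2.07) ≈ 0.9652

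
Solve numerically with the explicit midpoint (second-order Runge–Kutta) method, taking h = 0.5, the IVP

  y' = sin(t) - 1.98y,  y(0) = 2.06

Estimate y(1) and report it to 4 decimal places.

Midpoint: k1 = f(t_n, y_n); k2 = f(t_n + h/2, y_n + (h/2)·k1); y_{n+1} = y_n + h·k2.
t=0.000000, y=2.060000:
  k1 = f(0.000000, 2.060000) = -4.078800
  k2 = f(0.250000, 1.040300) = -1.812390
  y ← 2.060000 + 0.5·(-1.812390) = 1.153805
t=0.500000, y=1.153805:
  k1 = f(0.500000, 1.153805) = -1.805108
  k2 = f(0.750000, 0.702528) = -0.709366
  y ← 1.153805 + 0.5·(-0.709366) = 0.799122
y(1) ≈ 0.7991

0.7991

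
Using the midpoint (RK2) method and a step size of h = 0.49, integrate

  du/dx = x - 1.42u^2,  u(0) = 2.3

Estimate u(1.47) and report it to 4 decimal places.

2.6970

Midpoint: k1 = f(x_n, u_n); k2 = f(x_n + h/2, u_n + (h/2)·k1); u_{n+1} = u_n + h·k2.
x=0.000000, u=2.300000:
  k1 = f(0.000000, 2.300000) = -7.511800
  k2 = f(0.245000, 0.459609) = -0.054961
  u ← 2.300000 + 0.49·(-0.054961) = 2.273069
x=0.490000, u=2.273069:
  k1 = f(0.490000, 2.273069) = -6.846916
  k2 = f(0.735000, 0.595574) = 0.231313
  u ← 2.273069 + 0.49·0.231313 = 2.386412
x=0.980000, u=2.386412:
  k1 = f(0.980000, 2.386412) = -7.106849
  k2 = f(1.225000, 0.645234) = 0.633815
  u ← 2.386412 + 0.49·0.633815 = 2.696982
u(1.47) ≈ 2.6970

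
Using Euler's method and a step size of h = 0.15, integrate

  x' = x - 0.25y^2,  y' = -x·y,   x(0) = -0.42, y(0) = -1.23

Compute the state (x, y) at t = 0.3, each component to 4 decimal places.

Euler on (x,y): x_{n+1} = x_n + h·x', y_{n+1} = y_n + h·y'.
0.000000: (-0.420000, -1.230000); f=(-0.798225, -0.516600) → (-0.539734, -1.307490)
0.150000: (-0.539734, -1.307490); f=(-0.967116, -0.705696) → (-0.684801, -1.413344)
(x(0.3), y(0.3)) ≈ (-0.6848, -1.4133)

-0.6848, -1.4133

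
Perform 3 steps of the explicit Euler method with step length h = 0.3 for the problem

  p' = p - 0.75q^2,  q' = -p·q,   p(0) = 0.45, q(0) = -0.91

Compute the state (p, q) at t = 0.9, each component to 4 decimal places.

0.3845, -0.6142

Euler on (p,q): p_{n+1} = p_n + h·p', q_{n+1} = q_n + h·q'.
0.000000: (0.450000, -0.910000); f=(-0.171075, 0.409500) → (0.398678, -0.787150)
0.300000: (0.398678, -0.787150); f=(-0.066026, 0.313819) → (0.378870, -0.693004)
0.600000: (0.378870, -0.693004); f=(0.018678, 0.262558) → (0.384473, -0.614237)
(p(0.9), q(0.9)) ≈ (0.3845, -0.6142)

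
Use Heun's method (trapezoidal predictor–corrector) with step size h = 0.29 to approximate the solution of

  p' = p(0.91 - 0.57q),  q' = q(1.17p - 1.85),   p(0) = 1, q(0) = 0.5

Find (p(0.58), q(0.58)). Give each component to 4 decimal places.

1.4705, 0.3878

Heun on (p,q): k1 = f(t_n, state_n); k2 = f(t_n + h, state_n + h·k1); state_{n+1} = state_n + (h/2)·(k1 + k2).
0.000000: (1.000000, 0.500000)
  k1 = (0.625000, -0.340000)
  predictor → (1.181250, 0.401400)
  k2 = (0.804670, -0.187830)
  → (1.207302, 0.423465)
0.290000: (1.207302, 0.423465)
  k1 = (0.807233, -0.185247)
  predictor → (1.441400, 0.369743)
  k2 = (1.007894, -0.060476)
  → (1.470495, 0.387835)
(p(0.58), q(0.58)) ≈ (1.4705, 0.3878)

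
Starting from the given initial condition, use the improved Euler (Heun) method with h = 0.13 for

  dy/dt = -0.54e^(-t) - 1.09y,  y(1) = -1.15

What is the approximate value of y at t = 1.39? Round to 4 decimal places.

Heun: k1 = f(t_n, y_n); k2 = f(t_n + h, y_n + h·k1); y_{n+1} = y_n + (h/2)·(k1 + k2).
t=1.000000, y=-1.150000:
  k1 = f(1.000000, -1.150000) = 1.054845
  k2 = f(1.130000, -1.012870) = 0.929590
  y ← -1.150000 + (0.13/2)·(1.054845 + 0.929590) = -1.021012
t=1.130000, y=-1.021012:
  k1 = f(1.130000, -1.021012) = 0.938465
  k2 = f(1.260000, -0.899011) = 0.826749
  y ← -1.021012 + (0.13/2)·(0.938465 + 0.826749) = -0.906273
t=1.260000, y=-0.906273:
  k1 = f(1.260000, -0.906273) = 0.834664
  k2 = f(1.390000, -0.797766) = 0.735065
  y ← -0.906273 + (0.13/2)·(0.834664 + 0.735065) = -0.804240
y(1.39) ≈ -0.8042

-0.8042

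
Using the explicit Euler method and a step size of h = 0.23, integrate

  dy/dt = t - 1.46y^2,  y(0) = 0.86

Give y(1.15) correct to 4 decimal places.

Euler: y_{n+1} = y_n + h·f(t_n, y_n).
t=0.000000, y=0.860000: f=-1.079816 → y ← 0.860000 + 0.23·(-1.079816) = 0.611642
t=0.230000, y=0.611642: f=-0.316195 → y ← 0.611642 + 0.23·(-0.316195) = 0.538917
t=0.460000, y=0.538917: f=0.035969 → y ← 0.538917 + 0.23·0.035969 = 0.547190
t=0.690000, y=0.547190: f=0.252851 → y ← 0.547190 + 0.23·0.252851 = 0.605346
t=0.920000, y=0.605346: f=0.384992 → y ← 0.605346 + 0.23·0.384992 = 0.693894
y(1.15) ≈ 0.6939

0.6939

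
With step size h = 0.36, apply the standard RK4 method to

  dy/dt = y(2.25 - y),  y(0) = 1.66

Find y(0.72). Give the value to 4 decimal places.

2.1015

RK4: k1 = f(t_n, y_n); k2 = f(t_n + h/2, y_n + (h/2)·k1); k3 = f(t_n + h/2, y_n + (h/2)·k2); k4 = f(t_n + h, y_n + h·k3); y_{n+1} = y_n + (h/6)·(k1 + 2k2 + 2k3 + k4).
t=0.000000, y=1.660000:
  k1 = f(0.000000, 1.660000) = 0.979400
  k2 = f(0.180000, 1.836292) = 0.759689
  k3 = f(0.180000, 1.796744) = 0.814385
  k4 = f(0.360000, 1.953179) = 0.579745
  y ← 1.660000 + (0.36/6)·(k1 + 2k2 + 2k3 + k4) = 1.942438
t=0.360000, y=1.942438:
  k1 = f(0.360000, 1.942438) = 0.597421
  k2 = f(0.540000, 2.049973) = 0.410049
  k3 = f(0.540000, 2.016246) = 0.471305
  k4 = f(0.720000, 2.112107) = 0.291244
  y ← 1.942438 + (0.36/6)·(k1 + 2k2 + 2k3 + k4) = 2.101520
y(0.72) ≈ 2.1015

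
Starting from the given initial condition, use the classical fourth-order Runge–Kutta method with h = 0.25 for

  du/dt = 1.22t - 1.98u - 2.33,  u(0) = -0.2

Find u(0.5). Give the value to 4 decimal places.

RK4: k1 = f(t_n, u_n); k2 = f(t_n + h/2, u_n + (h/2)·k1); k3 = f(t_n + h/2, u_n + (h/2)·k2); k4 = f(t_n + h, u_n + h·k3); u_{n+1} = u_n + (h/6)·(k1 + 2k2 + 2k3 + k4).
t=0.000000, u=-0.200000:
  k1 = f(0.000000, -0.200000) = -1.934000
  k2 = f(0.125000, -0.441750) = -1.302835
  k3 = f(0.125000, -0.362854) = -1.459048
  k4 = f(0.250000, -0.564762) = -0.906771
  u ← -0.200000 + (0.25/6)·(k1 + 2k2 + 2k3 + k4) = -0.548522
t=0.250000, u=-0.548522:
  k1 = f(0.250000, -0.548522) = -0.938926
  k2 = f(0.375000, -0.665888) = -0.554042
  k3 = f(0.375000, -0.617778) = -0.649300
  k4 = f(0.500000, -0.710847) = -0.312522
  u ← -0.548522 + (0.25/6)·(k1 + 2k2 + 2k3 + k4) = -0.700945
u(0.5) ≈ -0.7009

-0.7009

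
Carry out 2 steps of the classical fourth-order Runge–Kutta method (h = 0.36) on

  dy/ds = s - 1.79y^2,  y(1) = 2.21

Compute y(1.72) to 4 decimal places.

RK4: k1 = f(s_n, y_n); k2 = f(s_n + h/2, y_n + (h/2)·k1); k3 = f(s_n + h/2, y_n + (h/2)·k2); k4 = f(s_n + h, y_n + h·k3); y_{n+1} = y_n + (h/6)·(k1 + 2k2 + 2k3 + k4).
s=1.000000, y=2.210000:
  k1 = f(1.000000, 2.210000) = -7.742539
  k2 = f(1.180000, 0.816343) = -0.012884
  k3 = f(1.180000, 2.207681) = -7.544200
  k4 = f(1.360000, -0.505912) = 0.901855
  y ← 2.210000 + (0.36/6)·(k1 + 2k2 + 2k3 + k4) = 0.892709
s=1.360000, y=0.892709:
  k1 = f(1.360000, 0.892709) = -0.066503
  k2 = f(1.540000, 0.880738) = 0.151497
  k3 = f(1.540000, 0.919978) = 0.025015
  k4 = f(1.720000, 0.901714) = 0.264571
  y ← 0.892709 + (0.36/6)·(k1 + 2k2 + 2k3 + k4) = 0.925774
y(1.72) ≈ 0.9258

0.9258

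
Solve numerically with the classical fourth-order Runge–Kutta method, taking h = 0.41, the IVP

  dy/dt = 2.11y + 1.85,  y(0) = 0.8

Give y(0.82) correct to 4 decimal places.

RK4: k1 = f(t_n, y_n); k2 = f(t_n + h/2, y_n + (h/2)·k1); k3 = f(t_n + h/2, y_n + (h/2)·k2); k4 = f(t_n + h, y_n + h·k3); y_{n+1} = y_n + (h/6)·(k1 + 2k2 + 2k3 + k4).
t=0.000000, y=0.800000:
  k1 = f(0.000000, 0.800000) = 3.538000
  k2 = f(0.205000, 1.525290) = 5.068362
  k3 = f(0.205000, 1.839014) = 5.730320
  k4 = f(0.410000, 3.149431) = 8.495300
  y ← 0.800000 + (0.41/6)·(k1 + 2k2 + 2k3 + k4) = 3.098095
t=0.410000, y=3.098095:
  k1 = f(0.410000, 3.098095) = 8.386981
  k2 = f(0.615000, 4.817426) = 12.014770
  k3 = f(0.615000, 5.561123) = 13.583970
  k4 = f(0.820000, 8.667523) = 20.138473
  y ← 3.098095 + (0.41/6)·(k1 + 2k2 + 2k3 + k4) = 8.545829
y(0.82) ≈ 8.5458

8.5458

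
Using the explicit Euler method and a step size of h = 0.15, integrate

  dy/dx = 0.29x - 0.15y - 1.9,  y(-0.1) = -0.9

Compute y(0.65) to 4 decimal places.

-2.1225

Euler: y_{n+1} = y_n + h·f(x_n, y_n).
x=-0.100000, y=-0.900000: f=-1.794000 → y ← -0.900000 + 0.15·(-1.794000) = -1.169100
x=0.050000, y=-1.169100: f=-1.710135 → y ← -1.169100 + 0.15·(-1.710135) = -1.425620
x=0.200000, y=-1.425620: f=-1.628157 → y ← -1.425620 + 0.15·(-1.628157) = -1.669844
x=0.350000, y=-1.669844: f=-1.548023 → y ← -1.669844 + 0.15·(-1.548023) = -1.902047
x=0.500000, y=-1.902047: f=-1.469693 → y ← -1.902047 + 0.15·(-1.469693) = -2.122501
y(0.65) ≈ -2.1225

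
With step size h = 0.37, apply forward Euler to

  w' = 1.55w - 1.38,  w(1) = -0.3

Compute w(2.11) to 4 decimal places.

-3.7470

Euler: w_{n+1} = w_n + h·f(x_n, w_n).
x=1.000000, w=-0.300000: f=-1.845000 → w ← -0.300000 + 0.37·(-1.845000) = -0.982650
x=1.370000, w=-0.982650: f=-2.903107 → w ← -0.982650 + 0.37·(-2.903107) = -2.056800
x=1.740000, w=-2.056800: f=-4.568040 → w ← -2.056800 + 0.37·(-4.568040) = -3.746974
w(2.11) ≈ -3.7470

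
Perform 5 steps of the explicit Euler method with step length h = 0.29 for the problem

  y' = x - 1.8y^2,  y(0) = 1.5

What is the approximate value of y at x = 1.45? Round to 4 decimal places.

0.7486

Euler: y_{n+1} = y_n + h·f(x_n, y_n).
x=0.000000, y=1.500000: f=-4.050000 → y ← 1.500000 + 0.29·(-4.050000) = 0.325500
x=0.290000, y=0.325500: f=0.099290 → y ← 0.325500 + 0.29·0.099290 = 0.354294
x=0.580000, y=0.354294: f=0.354056 → y ← 0.354294 + 0.29·0.354056 = 0.456970
x=0.870000, y=0.456970: f=0.494121 → y ← 0.456970 + 0.29·0.494121 = 0.600265
x=1.160000, y=0.600265: f=0.511427 → y ← 0.600265 + 0.29·0.511427 = 0.748579
y(1.45) ≈ 0.7486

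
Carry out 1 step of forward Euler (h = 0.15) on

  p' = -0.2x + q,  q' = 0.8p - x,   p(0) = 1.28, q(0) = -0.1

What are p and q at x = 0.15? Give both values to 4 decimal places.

1.2650, 0.0536

Euler on (p,q): p_{n+1} = p_n + h·p', q_{n+1} = q_n + h·q'.
0.000000: (1.280000, -0.100000); f=(-0.100000, 1.024000) → (1.265000, 0.053600)
(p(0.15), q(0.15)) ≈ (1.2650, 0.0536)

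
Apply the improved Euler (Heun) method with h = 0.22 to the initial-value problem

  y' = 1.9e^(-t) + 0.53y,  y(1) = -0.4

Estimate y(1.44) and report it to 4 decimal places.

-0.2206

Heun: k1 = f(t_n, y_n); k2 = f(t_n + h, y_n + h·k1); y_{n+1} = y_n + (h/2)·(k1 + k2).
t=1.000000, y=-0.400000:
  k1 = f(1.000000, -0.400000) = 0.486971
  k2 = f(1.220000, -0.292866) = 0.405718
  y ← -0.400000 + (0.22/2)·(0.486971 + 0.405718) = -0.301804
t=1.220000, y=-0.301804:
  k1 = f(1.220000, -0.301804) = 0.400981
  k2 = f(1.440000, -0.213588) = 0.336961
  y ← -0.301804 + (0.22/2)·(0.400981 + 0.336961) = -0.220631
y(1.44) ≈ -0.2206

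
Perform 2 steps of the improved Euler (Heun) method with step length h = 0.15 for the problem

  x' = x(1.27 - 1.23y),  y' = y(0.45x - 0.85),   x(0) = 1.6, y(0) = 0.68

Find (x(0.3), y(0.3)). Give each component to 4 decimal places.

Heun on (x,y): k1 = f(t_n, state_n); k2 = f(t_n + h, state_n + h·k1); state_{n+1} = state_n + (h/2)·(k1 + k2).
0.000000: (1.600000, 0.680000)
  k1 = (0.693760, -0.088400)
  predictor → (1.704064, 0.666740)
  k2 = (0.766675, -0.055454)
  → (1.709533, 0.669211)
0.150000: (1.709533, 0.669211)
  k1 = (0.763940, -0.054012)
  predictor → (1.824124, 0.661109)
  k2 = (0.833325, -0.019268)
  → (1.829327, 0.663715)
(x(0.3), y(0.3)) ≈ (1.8293, 0.6637)

1.8293, 0.6637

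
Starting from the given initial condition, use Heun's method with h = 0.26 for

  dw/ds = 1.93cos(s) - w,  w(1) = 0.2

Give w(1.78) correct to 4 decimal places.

Heun: k1 = f(s_n, w_n); k2 = f(s_n + h, w_n + h·k1); w_{n+1} = w_n + (h/2)·(k1 + k2).
s=1.000000, w=0.200000:
  k1 = f(1.000000, 0.200000) = 0.842783
  k2 = f(1.260000, 0.419124) = 0.171103
  w ← 0.200000 + (0.26/2)·(0.842783 + 0.171103) = 0.331805
s=1.260000, w=0.331805:
  k1 = f(1.260000, 0.331805) = 0.258421
  k2 = f(1.520000, 0.398995) = -0.301000
  w ← 0.331805 + (0.26/2)·(0.258421 + (-0.301000)) = 0.326270
s=1.520000, w=0.326270:
  k1 = f(1.520000, 0.326270) = -0.228275
  k2 = f(1.780000, 0.266918) = -0.667743
  w ← 0.326270 + (0.26/2)·(-0.228275 + (-0.667743)) = 0.209788
w(1.78) ≈ 0.2098

0.2098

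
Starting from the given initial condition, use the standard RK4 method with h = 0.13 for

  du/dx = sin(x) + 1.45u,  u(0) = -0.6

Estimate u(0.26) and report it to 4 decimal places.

RK4: k1 = f(x_n, u_n); k2 = f(x_n + h/2, u_n + (h/2)·k1); k3 = f(x_n + h/2, u_n + (h/2)·k2); k4 = f(x_n + h, u_n + h·k3); u_{n+1} = u_n + (h/6)·(k1 + 2k2 + 2k3 + k4).
x=0.000000, u=-0.600000:
  k1 = f(0.000000, -0.600000) = -0.870000
  k2 = f(0.065000, -0.656550) = -0.887043
  k3 = f(0.065000, -0.657658) = -0.888650
  k4 = f(0.130000, -0.715524) = -0.907876
  u ← -0.600000 + (0.13/6)·(k1 + 2k2 + 2k3 + k4) = -0.715467
x=0.130000, u=-0.715467:
  k1 = f(0.130000, -0.715467) = -0.907794
  k2 = f(0.195000, -0.774474) = -0.929221
  k3 = f(0.195000, -0.775867) = -0.931240
  k4 = f(0.260000, -0.836529) = -0.955886
  u ← -0.715467 + (0.13/6)·(k1 + 2k2 + 2k3 + k4) = -0.836467
u(0.26) ≈ -0.8365

-0.8365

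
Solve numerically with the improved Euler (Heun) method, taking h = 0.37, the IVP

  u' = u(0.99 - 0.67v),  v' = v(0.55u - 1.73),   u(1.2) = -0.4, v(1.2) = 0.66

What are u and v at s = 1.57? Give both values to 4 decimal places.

Heun on (u,v): k1 = f(s_n, state_n); k2 = f(s_n + h, state_n + h·k1); state_{n+1} = state_n + (h/2)·(k1 + k2).
1.200000: (-0.400000, 0.660000)
  k1 = (-0.219120, -1.287000)
  predictor → (-0.481074, 0.183810)
  k2 = (-0.417018, -0.366626)
  → (-0.517686, 0.354079)
(u(1.57), v(1.57)) ≈ (-0.5177, 0.3541)

-0.5177, 0.3541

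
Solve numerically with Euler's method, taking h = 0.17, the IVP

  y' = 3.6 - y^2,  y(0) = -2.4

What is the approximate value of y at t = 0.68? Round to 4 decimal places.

-8.3073

Euler: y_{n+1} = y_n + h·f(t_n, y_n).
t=0.000000, y=-2.400000: f=-2.160000 → y ← -2.400000 + 0.17·(-2.160000) = -2.767200
t=0.170000, y=-2.767200: f=-4.057396 → y ← -2.767200 + 0.17·(-4.057396) = -3.456957
t=0.340000, y=-3.456957: f=-8.350554 → y ← -3.456957 + 0.17·(-8.350554) = -4.876551
t=0.510000, y=-4.876551: f=-20.180754 → y ← -4.876551 + 0.17·(-20.180754) = -8.307280
y(0.68) ≈ -8.3073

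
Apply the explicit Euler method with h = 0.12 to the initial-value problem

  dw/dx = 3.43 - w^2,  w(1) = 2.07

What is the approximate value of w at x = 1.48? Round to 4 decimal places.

Euler: w_{n+1} = w_n + h·f(x_n, w_n).
x=1.000000, w=2.070000: f=-0.854900 → w ← 2.070000 + 0.12·(-0.854900) = 1.967412
x=1.120000, w=1.967412: f=-0.440710 → w ← 1.967412 + 0.12·(-0.440710) = 1.914527
x=1.240000, w=1.914527: f=-0.235413 → w ← 1.914527 + 0.12·(-0.235413) = 1.886277
x=1.360000, w=1.886277: f=-0.128042 → w ← 1.886277 + 0.12·(-0.128042) = 1.870912
w(1.48) ≈ 1.8709

1.8709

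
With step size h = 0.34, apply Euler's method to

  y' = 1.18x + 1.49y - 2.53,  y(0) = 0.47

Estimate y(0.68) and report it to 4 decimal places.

-0.9529

Euler: y_{n+1} = y_n + h·f(x_n, y_n).
x=0.000000, y=0.470000: f=-1.829700 → y ← 0.470000 + 0.34·(-1.829700) = -0.152098
x=0.340000, y=-0.152098: f=-2.355426 → y ← -0.152098 + 0.34·(-2.355426) = -0.952943
y(0.68) ≈ -0.9529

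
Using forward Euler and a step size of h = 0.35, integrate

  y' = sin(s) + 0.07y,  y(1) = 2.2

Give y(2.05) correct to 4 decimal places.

3.3718

Euler: y_{n+1} = y_n + h·f(s_n, y_n).
s=1.000000, y=2.200000: f=0.995471 → y ← 2.200000 + 0.35·0.995471 = 2.548415
s=1.350000, y=2.548415: f=1.154112 → y ← 2.548415 + 0.35·1.154112 = 2.952354
s=1.700000, y=2.952354: f=1.198330 → y ← 2.952354 + 0.35·1.198330 = 3.371770
y(2.05) ≈ 3.3718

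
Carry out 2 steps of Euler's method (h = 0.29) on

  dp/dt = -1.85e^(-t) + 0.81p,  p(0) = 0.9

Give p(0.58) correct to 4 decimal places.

Euler: p_{n+1} = p_n + h·f(t_n, p_n).
t=0.000000, p=0.900000: f=-1.121000 → p ← 0.900000 + 0.29·(-1.121000) = 0.574910
t=0.290000, p=0.574910: f=-0.918611 → p ← 0.574910 + 0.29·(-0.918611) = 0.308513
p(0.58) ≈ 0.3085

0.3085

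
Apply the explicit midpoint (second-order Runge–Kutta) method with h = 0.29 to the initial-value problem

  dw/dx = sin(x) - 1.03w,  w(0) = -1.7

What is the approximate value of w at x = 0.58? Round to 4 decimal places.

Midpoint: k1 = f(x_n, w_n); k2 = f(x_n + h/2, w_n + (h/2)·k1); w_{n+1} = w_n + h·k2.
x=0.000000, w=-1.700000:
  k1 = f(0.000000, -1.700000) = 1.751000
  k2 = f(0.145000, -1.446105) = 1.633981
  w ← -1.700000 + 0.29·1.633981 = -1.226146
x=0.290000, w=-1.226146:
  k1 = f(0.290000, -1.226146) = 1.548882
  k2 = f(0.435000, -1.001558) = 1.453015
  w ← -1.226146 + 0.29·1.453015 = -0.804771
w(0.58) ≈ -0.8048

-0.8048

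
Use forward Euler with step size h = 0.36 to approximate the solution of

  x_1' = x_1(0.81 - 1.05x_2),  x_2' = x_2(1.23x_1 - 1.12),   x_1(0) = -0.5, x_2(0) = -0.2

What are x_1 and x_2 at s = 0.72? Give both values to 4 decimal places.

Euler on (x_1,x_2): x_1_{n+1} = x_1_n + h·x_1', x_2_{n+1} = x_2_n + h·x_2'.
0.000000: (-0.500000, -0.200000); f=(-0.510000, 0.347000) → (-0.683600, -0.075080)
0.360000: (-0.683600, -0.075080); f=(-0.607607, 0.147219) → (-0.902338, -0.022081)
(x_1(0.72), x_2(0.72)) ≈ (-0.9023, -0.0221)

-0.9023, -0.0221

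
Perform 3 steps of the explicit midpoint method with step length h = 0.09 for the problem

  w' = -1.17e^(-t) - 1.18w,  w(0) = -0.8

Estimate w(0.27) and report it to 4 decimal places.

-0.8166

Midpoint: k1 = f(t_n, w_n); k2 = f(t_n + h/2, w_n + (h/2)·k1); w_{n+1} = w_n + h·k2.
t=0.000000, w=-0.800000:
  k1 = f(0.000000, -0.800000) = -0.226000
  k2 = f(0.045000, -0.810170) = -0.162516
  w ← -0.800000 + 0.09·(-0.162516) = -0.814626
t=0.090000, w=-0.814626:
  k1 = f(0.090000, -0.814626) = -0.108040
  k2 = f(0.135000, -0.819488) = -0.055251
  w ← -0.814626 + 0.09·(-0.055251) = -0.819599
t=0.180000, w=-0.819599:
  k1 = f(0.180000, -0.819599) = -0.010139
  k2 = f(0.225000, -0.820055) = 0.033401
  w ← -0.819599 + 0.09·0.033401 = -0.816593
w(0.27) ≈ -0.8166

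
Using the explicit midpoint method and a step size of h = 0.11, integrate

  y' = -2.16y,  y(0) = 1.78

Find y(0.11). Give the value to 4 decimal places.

1.4073

Midpoint: k1 = f(x_n, y_n); k2 = f(x_n + h/2, y_n + (h/2)·k1); y_{n+1} = y_n + h·k2.
x=0.000000, y=1.780000:
  k1 = f(0.000000, 1.780000) = -3.844800
  k2 = f(0.055000, 1.568536) = -3.388038
  y ← 1.780000 + 0.11·(-3.388038) = 1.407316
y(0.11) ≈ 1.4073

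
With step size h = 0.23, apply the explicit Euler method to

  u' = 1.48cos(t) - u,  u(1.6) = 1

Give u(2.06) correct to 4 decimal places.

Euler: u_{n+1} = u_n + h·f(t_n, u_n).
t=1.600000, u=1.000000: f=-1.043215 → u ← 1.000000 + 0.23·(-1.043215) = 0.760060
t=1.830000, u=0.760060: f=-1.139401 → u ← 0.760060 + 0.23·(-1.139401) = 0.497998
u(2.06) ≈ 0.4980

0.4980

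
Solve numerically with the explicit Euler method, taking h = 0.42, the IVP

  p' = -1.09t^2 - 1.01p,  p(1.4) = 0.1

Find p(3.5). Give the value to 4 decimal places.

-7.3514

Euler: p_{n+1} = p_n + h·f(t_n, p_n).
t=1.400000, p=0.100000: f=-2.237400 → p ← 0.100000 + 0.42·(-2.237400) = -0.839708
t=1.820000, p=-0.839708: f=-2.762411 → p ← -0.839708 + 0.42·(-2.762411) = -1.999921
t=2.240000, p=-1.999921: f=-3.449264 → p ← -1.999921 + 0.42·(-3.449264) = -3.448612
t=2.660000, p=-3.448612: f=-4.229306 → p ← -3.448612 + 0.42·(-4.229306) = -5.224920
t=3.080000, p=-5.224920: f=-5.063007 → p ← -5.224920 + 0.42·(-5.063007) = -7.351383
p(3.5) ≈ -7.3514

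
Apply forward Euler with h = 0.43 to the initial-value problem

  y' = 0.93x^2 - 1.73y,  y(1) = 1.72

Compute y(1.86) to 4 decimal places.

1.0330

Euler: y_{n+1} = y_n + h·f(x_n, y_n).
x=1.000000, y=1.720000: f=-2.045600 → y ← 1.720000 + 0.43·(-2.045600) = 0.840392
x=1.430000, y=0.840392: f=0.447879 → y ← 0.840392 + 0.43·0.447879 = 1.032980
y(1.86) ≈ 1.0330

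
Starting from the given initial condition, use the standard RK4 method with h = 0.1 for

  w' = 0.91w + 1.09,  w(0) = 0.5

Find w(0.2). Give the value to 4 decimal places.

0.8389

RK4: k1 = f(t_n, w_n); k2 = f(t_n + h/2, w_n + (h/2)·k1); k3 = f(t_n + h/2, w_n + (h/2)·k2); k4 = f(t_n + h, w_n + h·k3); w_{n+1} = w_n + (h/6)·(k1 + 2k2 + 2k3 + k4).
t=0.000000, w=0.500000:
  k1 = f(0.000000, 0.500000) = 1.545000
  k2 = f(0.050000, 0.577250) = 1.615298
  k3 = f(0.050000, 0.580765) = 1.618496
  k4 = f(0.100000, 0.661850) = 1.692283
  w ← 0.500000 + (0.1/6)·(k1 + 2k2 + 2k3 + k4) = 0.661748
t=0.100000, w=0.661748:
  k1 = f(0.100000, 0.661748) = 1.692191
  k2 = f(0.150000, 0.746357) = 1.769185
  k3 = f(0.150000, 0.750207) = 1.772688
  k4 = f(0.200000, 0.839017) = 1.853505
  w ← 0.661748 + (0.1/6)·(k1 + 2k2 + 2k3 + k4) = 0.838905
w(0.2) ≈ 0.8389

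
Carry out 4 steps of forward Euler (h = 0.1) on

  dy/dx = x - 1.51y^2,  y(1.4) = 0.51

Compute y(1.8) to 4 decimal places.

Euler: y_{n+1} = y_n + h·f(x_n, y_n).
x=1.400000, y=0.510000: f=1.007249 → y ← 0.510000 + 0.1·1.007249 = 0.610725
x=1.500000, y=0.610725: f=0.936793 → y ← 0.610725 + 0.1·0.936793 = 0.704404
x=1.600000, y=0.704404: f=0.850760 → y ← 0.704404 + 0.1·0.850760 = 0.789480
x=1.700000, y=0.789480: f=0.758849 → y ← 0.789480 + 0.1·0.758849 = 0.865365
y(1.8) ≈ 0.8654

0.8654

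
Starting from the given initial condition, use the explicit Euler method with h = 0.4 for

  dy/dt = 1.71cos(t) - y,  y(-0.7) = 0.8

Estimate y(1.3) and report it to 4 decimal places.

1.3015

Euler: y_{n+1} = y_n + h·f(t_n, y_n).
t=-0.700000, y=0.800000: f=0.507880 → y ← 0.800000 + 0.4·0.507880 = 1.003152
t=-0.300000, y=1.003152: f=0.630473 → y ← 1.003152 + 0.4·0.630473 = 1.255341
t=0.100000, y=1.255341: f=0.446116 → y ← 1.255341 + 0.4·0.446116 = 1.433788
t=0.500000, y=1.433788: f=0.066878 → y ← 1.433788 + 0.4·0.066878 = 1.460539
t=0.900000, y=1.460539: f=-0.397586 → y ← 1.460539 + 0.4·(-0.397586) = 1.301505
y(1.3) ≈ 1.3015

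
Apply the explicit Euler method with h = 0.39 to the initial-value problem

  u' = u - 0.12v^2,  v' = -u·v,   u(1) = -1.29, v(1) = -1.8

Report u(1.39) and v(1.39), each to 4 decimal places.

Euler on (u,v): u_{n+1} = u_n + h·u', v_{n+1} = v_n + h·v'.
1.000000: (-1.290000, -1.800000); f=(-1.678800, -2.322000) → (-1.944732, -2.705580)
(u(1.39), v(1.39)) ≈ (-1.9447, -2.7056)

-1.9447, -2.7056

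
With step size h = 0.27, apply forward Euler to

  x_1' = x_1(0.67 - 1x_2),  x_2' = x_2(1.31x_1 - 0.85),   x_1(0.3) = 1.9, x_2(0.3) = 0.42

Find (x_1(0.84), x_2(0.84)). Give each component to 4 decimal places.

2.0634, 0.9015

Euler on (x_1,x_2): x_1_{n+1} = x_1_n + h·x_1', x_2_{n+1} = x_2_n + h·x_2'.
0.300000: (1.900000, 0.420000); f=(0.475000, 0.688380) → (2.028250, 0.605863)
0.570000: (2.028250, 0.605863); f=(0.130087, 1.094798) → (2.063373, 0.901458)
(x_1(0.84), x_2(0.84)) ≈ (2.0634, 0.9015)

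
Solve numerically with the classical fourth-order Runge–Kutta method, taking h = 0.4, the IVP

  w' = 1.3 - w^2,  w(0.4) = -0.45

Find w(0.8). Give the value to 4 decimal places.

0.0439

RK4: k1 = f(x_n, w_n); k2 = f(x_n + h/2, w_n + (h/2)·k1); k3 = f(x_n + h/2, w_n + (h/2)·k2); k4 = f(x_n + h, w_n + h·k3); w_{n+1} = w_n + (h/6)·(k1 + 2k2 + 2k3 + k4).
x=0.400000, w=-0.450000:
  k1 = f(0.400000, -0.450000) = 1.097500
  k2 = f(0.600000, -0.230500) = 1.246870
  k3 = f(0.600000, -0.200626) = 1.259749
  k4 = f(0.800000, 0.053900) = 1.297095
  w ← -0.450000 + (0.4/6)·(k1 + 2k2 + 2k3 + k4) = 0.043856
w(0.8) ≈ 0.0439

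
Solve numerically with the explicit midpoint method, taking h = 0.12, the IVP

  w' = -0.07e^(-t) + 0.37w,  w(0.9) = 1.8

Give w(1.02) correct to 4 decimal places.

Midpoint: k1 = f(t_n, w_n); k2 = f(t_n + h/2, w_n + (h/2)·k1); w_{n+1} = w_n + h·k2.
t=0.900000, w=1.800000:
  k1 = f(0.900000, 1.800000) = 0.637540
  k2 = f(0.960000, 1.838252) = 0.653351
  w ← 1.800000 + 0.12·0.653351 = 1.878402
w(1.02) ≈ 1.8784

1.8784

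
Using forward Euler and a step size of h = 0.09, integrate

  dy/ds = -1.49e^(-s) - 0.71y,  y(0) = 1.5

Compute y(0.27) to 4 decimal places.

Euler: y_{n+1} = y_n + h·f(s_n, y_n).
s=0.000000, y=1.500000: f=-2.555000 → y ← 1.500000 + 0.09·(-2.555000) = 1.270050
s=0.090000, y=1.270050: f=-2.263493 → y ← 1.270050 + 0.09·(-2.263493) = 1.066336
s=0.180000, y=1.066336: f=-2.001651 → y ← 1.066336 + 0.09·(-2.001651) = 0.886187
y(0.27) ≈ 0.8862

0.8862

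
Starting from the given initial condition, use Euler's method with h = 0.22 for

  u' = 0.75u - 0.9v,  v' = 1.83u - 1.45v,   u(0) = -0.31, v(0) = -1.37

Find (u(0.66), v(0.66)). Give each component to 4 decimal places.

0.2718, -0.4730

Euler on (u,v): u_{n+1} = u_n + h·u', v_{n+1} = v_n + h·v'.
0.000000: (-0.310000, -1.370000); f=(1.000500, 1.419200) → (-0.089890, -1.057776)
0.220000: (-0.089890, -1.057776); f=(0.884581, 1.369277) → (0.104718, -0.756535)
0.440000: (0.104718, -0.756535); f=(0.759420, 1.288610) → (0.271790, -0.473041)
(u(0.66), v(0.66)) ≈ (0.2718, -0.4730)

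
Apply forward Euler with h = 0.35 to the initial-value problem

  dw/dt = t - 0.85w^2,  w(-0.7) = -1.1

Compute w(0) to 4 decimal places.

Euler: w_{n+1} = w_n + h·f(t_n, w_n).
t=-0.700000, w=-1.100000: f=-1.728500 → w ← -1.100000 + 0.35·(-1.728500) = -1.704975
t=-0.350000, w=-1.704975: f=-2.820899 → w ← -1.704975 + 0.35·(-2.820899) = -2.692290
w(0) ≈ -2.6923

-2.6923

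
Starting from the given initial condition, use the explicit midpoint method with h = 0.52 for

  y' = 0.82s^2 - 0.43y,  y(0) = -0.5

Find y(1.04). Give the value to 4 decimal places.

-0.0515

Midpoint: k1 = f(s_n, y_n); k2 = f(s_n + h/2, y_n + (h/2)·k1); y_{n+1} = y_n + h·k2.
s=0.000000, y=-0.500000:
  k1 = f(0.000000, -0.500000) = 0.215000
  k2 = f(0.260000, -0.444100) = 0.246395
  y ← -0.500000 + 0.52·0.246395 = -0.371875
s=0.520000, y=-0.371875:
  k1 = f(0.520000, -0.371875) = 0.381634
  k2 = f(0.780000, -0.272650) = 0.616127
  y ← -0.371875 + 0.52·0.616127 = -0.051488
y(1.04) ≈ -0.0515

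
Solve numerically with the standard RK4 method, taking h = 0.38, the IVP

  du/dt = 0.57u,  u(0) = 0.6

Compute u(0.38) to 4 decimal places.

RK4: k1 = f(t_n, u_n); k2 = f(t_n + h/2, u_n + (h/2)·k1); k3 = f(t_n + h/2, u_n + (h/2)·k2); k4 = f(t_n + h, u_n + h·k3); u_{n+1} = u_n + (h/6)·(k1 + 2k2 + 2k3 + k4).
t=0.000000, u=0.600000:
  k1 = f(0.000000, 0.600000) = 0.342000
  k2 = f(0.190000, 0.664980) = 0.379039
  k3 = f(0.190000, 0.672017) = 0.383050
  k4 = f(0.380000, 0.745559) = 0.424969
  u ← 0.600000 + (0.38/6)·(k1 + 2k2 + 2k3 + k4) = 0.745106
u(0.38) ≈ 0.7451

0.7451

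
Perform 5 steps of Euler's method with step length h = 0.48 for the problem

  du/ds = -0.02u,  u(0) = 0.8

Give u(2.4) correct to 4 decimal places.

0.7623

Euler: u_{n+1} = u_n + h·f(s_n, u_n).
s=0.000000, u=0.800000: f=-0.016000 → u ← 0.800000 + 0.48·(-0.016000) = 0.792320
s=0.480000, u=0.792320: f=-0.015846 → u ← 0.792320 + 0.48·(-0.015846) = 0.784714
s=0.960000, u=0.784714: f=-0.015694 → u ← 0.784714 + 0.48·(-0.015694) = 0.777180
s=1.440000, u=0.777180: f=-0.015544 → u ← 0.777180 + 0.48·(-0.015544) = 0.769720
s=1.920000, u=0.769720: f=-0.015394 → u ← 0.769720 + 0.48·(-0.015394) = 0.762330
u(2.4) ≈ 0.7623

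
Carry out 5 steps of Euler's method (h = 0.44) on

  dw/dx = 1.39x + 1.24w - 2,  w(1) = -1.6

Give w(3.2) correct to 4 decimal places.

-13.3561

Euler: w_{n+1} = w_n + h·f(x_n, w_n).
x=1.000000, w=-1.600000: f=-2.594000 → w ← -1.600000 + 0.44·(-2.594000) = -2.741360
x=1.440000, w=-2.741360: f=-3.397686 → w ← -2.741360 + 0.44·(-3.397686) = -4.236342
x=1.880000, w=-4.236342: f=-4.639864 → w ← -4.236342 + 0.44·(-4.639864) = -6.277882
x=2.320000, w=-6.277882: f=-6.559774 → w ← -6.277882 + 0.44·(-6.559774) = -9.164183
x=2.760000, w=-9.164183: f=-9.527187 → w ← -9.164183 + 0.44·(-9.527187) = -13.356145
w(3.2) ≈ -13.3561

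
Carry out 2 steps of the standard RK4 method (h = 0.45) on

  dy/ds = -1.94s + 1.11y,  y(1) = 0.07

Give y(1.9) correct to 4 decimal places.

RK4: k1 = f(s_n, y_n); k2 = f(s_n + h/2, y_n + (h/2)·k1); k3 = f(s_n + h/2, y_n + (h/2)·k2); k4 = f(s_n + h, y_n + h·k3); y_{n+1} = y_n + (h/6)·(k1 + 2k2 + 2k3 + k4).
s=1.000000, y=0.070000:
  k1 = f(1.000000, 0.070000) = -1.862300
  k2 = f(1.225000, -0.349017) = -2.763909
  k3 = f(1.225000, -0.551880) = -2.989086
  k4 = f(1.450000, -1.275089) = -4.228349
  y ← 0.070000 + (0.45/6)·(k1 + 2k2 + 2k3 + k4) = -1.249748
s=1.450000, y=-1.249748:
  k1 = f(1.450000, -1.249748) = -4.200220
  k2 = f(1.675000, -2.194798) = -5.685725
  k3 = f(1.675000, -2.529036) = -6.056730
  k4 = f(1.900000, -3.975277) = -8.098557
  y ← -1.249748 + (0.45/6)·(k1 + 2k2 + 2k3 + k4) = -3.933525
y(1.9) ≈ -3.9335

-3.9335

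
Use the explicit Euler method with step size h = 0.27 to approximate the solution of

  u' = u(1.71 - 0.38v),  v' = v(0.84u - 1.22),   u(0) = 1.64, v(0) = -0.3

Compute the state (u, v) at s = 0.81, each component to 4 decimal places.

5.4882, -0.5750

Euler on (u,v): u_{n+1} = u_n + h·u', v_{n+1} = v_n + h·v'.
0.000000: (1.640000, -0.300000); f=(2.991360, -0.047280) → (2.447667, -0.312766)
0.270000: (2.447667, -0.312766); f=(4.476418, -0.261485) → (3.656300, -0.383366)
0.540000: (3.656300, -0.383366); f=(6.784920, -0.709723) → (5.488229, -0.574992)
(u(0.81), v(0.81)) ≈ (5.4882, -0.5750)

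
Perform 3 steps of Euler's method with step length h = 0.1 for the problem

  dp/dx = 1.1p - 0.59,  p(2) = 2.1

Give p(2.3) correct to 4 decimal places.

2.6748

Euler: p_{n+1} = p_n + h·f(x_n, p_n).
x=2.000000, p=2.100000: f=1.720000 → p ← 2.100000 + 0.1·1.720000 = 2.272000
x=2.100000, p=2.272000: f=1.909200 → p ← 2.272000 + 0.1·1.909200 = 2.462920
x=2.200000, p=2.462920: f=2.119212 → p ← 2.462920 + 0.1·2.119212 = 2.674841
p(2.3) ≈ 2.6748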